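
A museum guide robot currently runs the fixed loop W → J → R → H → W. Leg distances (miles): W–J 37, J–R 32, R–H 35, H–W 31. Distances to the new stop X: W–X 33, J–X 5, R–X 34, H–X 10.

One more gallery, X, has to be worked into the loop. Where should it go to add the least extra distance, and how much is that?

Insertion cost between consecutive stops i–j is d(i,X) + d(X,j) − d(i,j):
  between W and J: 33 + 5 − 37 = 1
  between J and R: 5 + 34 − 32 = 7
  between R and H: 34 + 10 − 35 = 9
  between H and W: 10 + 33 − 31 = 12
Cheapest insertion is between W and J, adding 1.
New total = 135 + 1 = 136.

Adding 1 miles by placing X on the W–J leg.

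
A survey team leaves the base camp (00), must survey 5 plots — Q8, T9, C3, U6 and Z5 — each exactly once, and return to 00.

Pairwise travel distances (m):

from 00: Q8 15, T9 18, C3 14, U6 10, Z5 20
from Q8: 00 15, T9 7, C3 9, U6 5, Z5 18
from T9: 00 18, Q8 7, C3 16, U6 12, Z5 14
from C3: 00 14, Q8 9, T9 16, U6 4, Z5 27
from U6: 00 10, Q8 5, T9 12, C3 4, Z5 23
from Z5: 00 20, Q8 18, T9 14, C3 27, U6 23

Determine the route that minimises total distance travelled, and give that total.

Minimum total distance: 64 m.

With 5 stops there are 5!/2 = 60 distinct round trips (a route and its reverse cost the same).
00 → Q8 → T9 → C3 → U6 → Z5 → 00: 15+7+16+4+23+20 = 85
00 → Q8 → T9 → C3 → Z5 → U6 → 00: 15+7+16+27+23+10 = 98
00 → Q8 → T9 → U6 → C3 → Z5 → 00: 15+7+12+4+27+20 = 85
00 → Q8 → T9 → U6 → Z5 → C3 → 00: 15+7+12+23+27+14 = 98
00 → Q8 → T9 → Z5 → C3 → U6 → 00: 15+7+14+27+4+10 = 77
00 → Q8 → T9 → Z5 → U6 → C3 → 00: 15+7+14+23+4+14 = 77
00 → Q8 → C3 → T9 → U6 → Z5 → 00: 15+9+16+12+23+20 = 95
00 → Q8 → C3 → T9 → Z5 → U6 → 00: 15+9+16+14+23+10 = 87
00 → Q8 → C3 → U6 → T9 → Z5 → 00: 15+9+4+12+14+20 = 74
00 → Q8 → C3 → U6 → Z5 → T9 → 00: 15+9+4+23+14+18 = 83
00 → Q8 → C3 → Z5 → T9 → U6 → 00: 15+9+27+14+12+10 = 87
00 → Q8 → C3 → Z5 → U6 → T9 → 00: 15+9+27+23+12+18 = 104
00 → Q8 → U6 → T9 → C3 → Z5 → 00: 15+5+12+16+27+20 = 95
00 → Q8 → U6 → T9 → Z5 → C3 → 00: 15+5+12+14+27+14 = 87
… (46 more)
00 → C3 → U6 → Q8 → T9 → Z5 → 00: 14+4+5+7+14+20 = 64  ← best
The minimum is 64.
One optimal route: 00 → C3 → U6 → Q8 → T9 → Z5 → 00 (or its reverse).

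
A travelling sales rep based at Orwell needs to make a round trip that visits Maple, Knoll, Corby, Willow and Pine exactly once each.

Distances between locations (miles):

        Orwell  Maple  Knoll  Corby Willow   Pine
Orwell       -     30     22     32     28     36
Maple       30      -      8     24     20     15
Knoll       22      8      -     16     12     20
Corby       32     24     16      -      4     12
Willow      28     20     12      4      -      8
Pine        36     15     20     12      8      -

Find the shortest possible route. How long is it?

With 5 stops there are 5!/2 = 60 distinct round trips (a route and its reverse cost the same).
Orwell→Maple→Knoll→Corby→Willow→Pine→Orwell: 30+8+16+4+8+36 = 102
Orwell→Maple→Knoll→Corby→Pine→Willow→Orwell: 30+8+16+12+8+28 = 102
Orwell→Maple→Knoll→Willow→Corby→Pine→Orwell: 30+8+12+4+12+36 = 102
Orwell→Maple→Knoll→Willow→Pine→Corby→Orwell: 30+8+12+8+12+32 = 102
Orwell→Maple→Knoll→Pine→Corby→Willow→Orwell: 30+8+20+12+4+28 = 102
Orwell→Maple→Knoll→Pine→Willow→Corby→Orwell: 30+8+20+8+4+32 = 102
Orwell→Maple→Corby→Knoll→Willow→Pine→Orwell: 30+24+16+12+8+36 = 126
Orwell→Maple→Corby→Knoll→Pine→Willow→Orwell: 30+24+16+20+8+28 = 126
Orwell→Maple→Corby→Willow→Knoll→Pine→Orwell: 30+24+4+12+20+36 = 126
Orwell→Maple→Corby→Willow→Pine→Knoll→Orwell: 30+24+4+8+20+22 = 108
Orwell→Maple→Corby→Pine→Knoll→Willow→Orwell: 30+24+12+20+12+28 = 126
Orwell→Maple→Corby→Pine→Willow→Knoll→Orwell: 30+24+12+8+12+22 = 108
Orwell→Maple→Willow→Knoll→Corby→Pine→Orwell: 30+20+12+16+12+36 = 126
Orwell→Maple→Willow→Knoll→Pine→Corby→Orwell: 30+20+12+20+12+32 = 126
… (46 more)
Orwell→Knoll→Maple→Pine→Corby→Willow→Orwell: 22+8+15+12+4+28 = 89  ← best
The minimum is 89.
One optimal route: Orwell → Knoll → Maple → Pine → Corby → Willow → Orwell (or its reverse).

Minimum total distance: 89 miles.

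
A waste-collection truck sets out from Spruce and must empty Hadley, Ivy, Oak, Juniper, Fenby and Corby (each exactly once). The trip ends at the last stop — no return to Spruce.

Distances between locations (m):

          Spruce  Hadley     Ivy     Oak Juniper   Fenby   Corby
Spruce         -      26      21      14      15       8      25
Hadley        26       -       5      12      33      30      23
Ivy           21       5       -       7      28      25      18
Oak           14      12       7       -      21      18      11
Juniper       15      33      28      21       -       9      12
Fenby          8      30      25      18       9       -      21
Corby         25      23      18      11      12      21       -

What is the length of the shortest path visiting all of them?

Minimum one-way distance = 52 m.

There are 6! = 720 possible orderings.
Spruce → Hadley → Ivy → Oak → Juniper → Fenby → Corby: 26+5+7+21+9+21 = 89
Spruce → Hadley → Ivy → Oak → Juniper → Corby → Fenby: 26+5+7+21+12+21 = 92
Spruce → Hadley → Ivy → Oak → Fenby → Juniper → Corby: 26+5+7+18+9+12 = 77
Spruce → Hadley → Ivy → Oak → Fenby → Corby → Juniper: 26+5+7+18+21+12 = 89
Spruce → Hadley → Ivy → Oak → Corby → Juniper → Fenby: 26+5+7+11+12+9 = 70
Spruce → Hadley → Ivy → Oak → Corby → Fenby → Juniper: 26+5+7+11+21+9 = 79
Spruce → Hadley → Ivy → Juniper → Oak → Fenby → Corby: 26+5+28+21+18+21 = 119
Spruce → Hadley → Ivy → Juniper → Oak → Corby → Fenby: 26+5+28+21+11+21 = 112
… (712 more)
Spruce → Fenby → Juniper → Corby → Oak → Ivy → Hadley: 8+9+12+11+7+5 = 52  ← best
The minimum is 52.
One shortest path: Spruce → Fenby → Juniper → Corby → Oak → Ivy → Hadley.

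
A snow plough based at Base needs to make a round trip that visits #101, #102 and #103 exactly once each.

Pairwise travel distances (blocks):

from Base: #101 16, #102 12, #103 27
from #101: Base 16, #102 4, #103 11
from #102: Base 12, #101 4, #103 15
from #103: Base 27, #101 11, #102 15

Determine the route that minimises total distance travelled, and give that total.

Minimum total distance: 54 blocks.

With 3 stops there are 3!/2 = 3 distinct round trips (a route and its reverse cost the same).
Base - #101 - #102 - #103 - Base: 16+4+15+27 = 62
Base - #101 - #103 - #102 - Base: 16+11+15+12 = 54
Base - #102 - #101 - #103 - Base: 12+4+11+27 = 54
The minimum is 54.
One optimal route: Base → #101 → #103 → #102 → Base (or its reverse).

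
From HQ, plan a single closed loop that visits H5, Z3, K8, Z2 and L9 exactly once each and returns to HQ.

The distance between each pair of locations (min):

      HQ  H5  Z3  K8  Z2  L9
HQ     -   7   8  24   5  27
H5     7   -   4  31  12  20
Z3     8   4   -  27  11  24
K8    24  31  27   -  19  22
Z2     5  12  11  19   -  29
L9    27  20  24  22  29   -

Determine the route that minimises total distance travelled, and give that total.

Shortest round trip = 78 min.

There are 60 distinct closed tours to check (reversals are equivalent).
HQ - H5 - Z3 - K8 - Z2 - L9 - HQ: 7+4+27+19+29+27 = 113
HQ - H5 - Z3 - K8 - L9 - Z2 - HQ: 7+4+27+22+29+5 = 94
HQ - H5 - Z3 - Z2 - K8 - L9 - HQ: 7+4+11+19+22+27 = 90
HQ - H5 - Z3 - Z2 - L9 - K8 - HQ: 7+4+11+29+22+24 = 97
HQ - H5 - Z3 - L9 - K8 - Z2 - HQ: 7+4+24+22+19+5 = 81
HQ - H5 - Z3 - L9 - Z2 - K8 - HQ: 7+4+24+29+19+24 = 107
HQ - H5 - K8 - Z3 - Z2 - L9 - HQ: 7+31+27+11+29+27 = 132
HQ - H5 - K8 - Z3 - L9 - Z2 - HQ: 7+31+27+24+29+5 = 123
HQ - H5 - K8 - Z2 - Z3 - L9 - HQ: 7+31+19+11+24+27 = 119
HQ - H5 - K8 - Z2 - L9 - Z3 - HQ: 7+31+19+29+24+8 = 118
HQ - H5 - K8 - L9 - Z3 - Z2 - HQ: 7+31+22+24+11+5 = 100
HQ - H5 - K8 - L9 - Z2 - Z3 - HQ: 7+31+22+29+11+8 = 108
HQ - H5 - Z2 - Z3 - K8 - L9 - HQ: 7+12+11+27+22+27 = 106
HQ - H5 - Z2 - Z3 - L9 - K8 - HQ: 7+12+11+24+22+24 = 100
… (46 more)
HQ - Z3 - H5 - L9 - K8 - Z2 - HQ: 8+4+20+22+19+5 = 78  ← best
The minimum is 78.
One optimal route: HQ → Z3 → H5 → L9 → K8 → Z2 → HQ (or its reverse).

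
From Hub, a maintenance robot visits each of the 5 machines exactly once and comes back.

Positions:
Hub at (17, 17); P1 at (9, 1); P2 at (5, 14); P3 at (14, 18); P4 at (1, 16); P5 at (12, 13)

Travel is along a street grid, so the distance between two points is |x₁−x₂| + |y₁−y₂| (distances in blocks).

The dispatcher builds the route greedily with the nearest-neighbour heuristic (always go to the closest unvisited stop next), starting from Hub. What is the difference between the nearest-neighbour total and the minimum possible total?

Excess over optimum: 6 blocks.

Hub: P3=4, P5=9, P2=15, P4=17, P1=24 ⇒ P3
P3: P5=7, P2=13, P4=15, P1=22 ⇒ P5
P5: P2=8, P4=14, P1=15 ⇒ P2
P2: P4=6, P1=17 ⇒ P4
P4: P1=23 ⇒ P1
NN route Hub → P3 → P5 → P2 → P4 → P1 → Hub costs 72.
Optimal: Hub → P3 → P4 → P2 → P1 → P5 → Hub costs 66 (by enumerating all 60 distinct tours).
Excess = 72 − 66 = 6.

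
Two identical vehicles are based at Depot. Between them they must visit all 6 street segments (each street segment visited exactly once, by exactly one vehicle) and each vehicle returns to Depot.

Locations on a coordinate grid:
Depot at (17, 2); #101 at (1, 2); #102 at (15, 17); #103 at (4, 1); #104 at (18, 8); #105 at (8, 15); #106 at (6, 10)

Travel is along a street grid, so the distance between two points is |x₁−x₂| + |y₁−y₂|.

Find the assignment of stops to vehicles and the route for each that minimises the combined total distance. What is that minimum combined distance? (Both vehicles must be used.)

78 — the smallest possible combined total.

There are 2^5 − 1 = 31 ways to divide the 6 stops into two non-empty groups. For each, the best each vehicle can do is its own shortest tour through its group:
  {#101} + {#102, #103, #104, #105, #106}: 32 + 60 = 92
  {#102} + {#101, #103, #104, #105, #106}: 34 + 62 = 96
  {#101, #102} + {#103, #104, #105, #106}: 62 + 56 = 118
  {#103} + {#101, #102, #104, #105, #106}: 28 + 64 = 92
  {#101, #103} + {#102, #104, #105, #106}: 34 + 54 = 88
  {#102, #103} + {#101, #104, #105, #106}: 58 + 60 = 118
  … (31 splits in total)
  {#104} + {#101, #102, #103, #105, #106}: 14 + 64 = 78  ← best
Best: vehicle 1 Depot → #104 → Depot = 14; vehicle 2 Depot → #101 → #103 → #106 → #105 → #102 → Depot = 64; combined 78.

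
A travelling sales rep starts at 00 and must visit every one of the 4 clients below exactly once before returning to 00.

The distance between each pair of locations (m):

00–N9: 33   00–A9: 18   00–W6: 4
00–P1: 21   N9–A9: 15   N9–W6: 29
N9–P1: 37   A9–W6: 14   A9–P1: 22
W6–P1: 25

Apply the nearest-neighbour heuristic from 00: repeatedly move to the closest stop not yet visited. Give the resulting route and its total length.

At 00 the remaining stops are W6 4, A9 18, P1 21, N9 33; go to W6.
At W6 the remaining stops are A9 14, P1 25, N9 29; go to A9.
At A9 the remaining stops are N9 15, P1 22; go to N9.
At N9 the remaining stops are P1 37; go to P1.
Return P1→00: 21.
Total = 4 + 14 + 15 + 37 + 21 = 91.

Total distance 91 m via the nearest-neighbour route 00 → W6 → A9 → N9 → P1 → 00.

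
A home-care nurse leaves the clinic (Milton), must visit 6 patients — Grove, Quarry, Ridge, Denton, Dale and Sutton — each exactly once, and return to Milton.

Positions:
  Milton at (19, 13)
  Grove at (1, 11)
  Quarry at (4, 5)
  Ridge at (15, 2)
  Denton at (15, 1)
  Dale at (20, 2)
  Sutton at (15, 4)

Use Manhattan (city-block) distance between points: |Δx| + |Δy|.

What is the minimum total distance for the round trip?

There are 360 distinct closed tours to check (reversals are equivalent).
Milton - Grove - Quarry - Ridge - Denton - Dale - Sutton - Milton: 20+9+14+1+6+7+13 = 70
Milton - Grove - Quarry - Ridge - Denton - Sutton - Dale - Milton: 20+9+14+1+3+7+12 = 66
Milton - Grove - Quarry - Ridge - Dale - Denton - Sutton - Milton: 20+9+14+5+6+3+13 = 70
Milton - Grove - Quarry - Ridge - Dale - Sutton - Denton - Milton: 20+9+14+5+7+3+16 = 74
Milton - Grove - Quarry - Ridge - Sutton - Denton - Dale - Milton: 20+9+14+2+3+6+12 = 66
Milton - Grove - Quarry - Ridge - Sutton - Dale - Denton - Milton: 20+9+14+2+7+6+16 = 74
Milton - Grove - Quarry - Denton - Ridge - Dale - Sutton - Milton: 20+9+15+1+5+7+13 = 70
Milton - Grove - Quarry - Denton - Ridge - Sutton - Dale - Milton: 20+9+15+1+2+7+12 = 66
… (352 more)
Milton - Grove - Quarry - Sutton - Ridge - Denton - Dale - Milton: 20+9+12+2+1+6+12 = 62  ← best
The minimum is 62.
One optimal route: Milton → Grove → Quarry → Sutton → Ridge → Denton → Dale → Milton (or its reverse).

Minimum total distance: 62.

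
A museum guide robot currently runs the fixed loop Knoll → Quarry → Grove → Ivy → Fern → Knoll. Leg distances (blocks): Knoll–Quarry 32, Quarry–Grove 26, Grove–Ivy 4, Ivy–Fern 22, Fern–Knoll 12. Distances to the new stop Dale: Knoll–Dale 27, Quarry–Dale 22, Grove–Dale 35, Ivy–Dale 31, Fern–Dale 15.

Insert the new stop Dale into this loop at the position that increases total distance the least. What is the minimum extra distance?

Insertion cost between consecutive stops i–j is d(i,Dale) + d(Dale,j) − d(i,j):
  between Knoll and Quarry: 27 + 22 − 32 = 17
  between Quarry and Grove: 22 + 35 − 26 = 31
  between Grove and Ivy: 35 + 31 − 4 = 62
  between Ivy and Fern: 31 + 15 − 22 = 24
  between Fern and Knoll: 15 + 27 − 12 = 30
Cheapest insertion is between Knoll and Quarry, adding 17.
New total = 96 + 17 = 113.

+17 blocks — insert Dale between Knoll and Quarry.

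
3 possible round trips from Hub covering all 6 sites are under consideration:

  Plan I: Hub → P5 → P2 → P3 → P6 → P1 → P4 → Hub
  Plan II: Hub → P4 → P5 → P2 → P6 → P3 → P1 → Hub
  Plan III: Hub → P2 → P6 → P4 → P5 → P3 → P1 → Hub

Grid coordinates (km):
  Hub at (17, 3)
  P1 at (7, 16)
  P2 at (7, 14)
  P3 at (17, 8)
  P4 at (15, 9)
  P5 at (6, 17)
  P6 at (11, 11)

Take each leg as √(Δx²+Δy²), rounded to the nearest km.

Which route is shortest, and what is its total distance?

Plan I: 18 + 3 + 12 + 7 + 6 + 11 + 6 = 63
Plan II: 6 + 12 + 3 + 5 + 7 + 13 + 16 = 62
Plan III: 15 + 5 + 4 + 12 + 14 + 13 + 16 = 79

Shortest is Plan II, total 62 km.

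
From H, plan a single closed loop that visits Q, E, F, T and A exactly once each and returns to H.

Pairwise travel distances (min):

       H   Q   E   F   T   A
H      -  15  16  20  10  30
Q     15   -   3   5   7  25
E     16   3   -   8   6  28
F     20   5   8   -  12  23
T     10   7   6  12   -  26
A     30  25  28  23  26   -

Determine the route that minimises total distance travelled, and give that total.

With 5 stops there are 5!/2 = 60 distinct round trips (a route and its reverse cost the same).
H-Q-E-F-T-A-H: 15+3+8+12+26+30 = 94
H-Q-E-F-A-T-H: 15+3+8+23+26+10 = 85
H-Q-E-T-F-A-H: 15+3+6+12+23+30 = 89
H-Q-E-T-A-F-H: 15+3+6+26+23+20 = 93
H-Q-E-A-F-T-H: 15+3+28+23+12+10 = 91
H-Q-E-A-T-F-H: 15+3+28+26+12+20 = 104
H-Q-F-E-T-A-H: 15+5+8+6+26+30 = 90
H-Q-F-E-A-T-H: 15+5+8+28+26+10 = 92
H-Q-F-T-E-A-H: 15+5+12+6+28+30 = 96
H-Q-F-T-A-E-H: 15+5+12+26+28+16 = 102
H-Q-F-A-E-T-H: 15+5+23+28+6+10 = 87
H-Q-F-A-T-E-H: 15+5+23+26+6+16 = 91
H-Q-T-E-F-A-H: 15+7+6+8+23+30 = 89
H-Q-T-E-A-F-H: 15+7+6+28+23+20 = 99
… (46 more)
H-T-E-Q-F-A-H: 10+6+3+5+23+30 = 77  ← best
The minimum is 77.
One optimal route: H → T → E → Q → F → A → H (or its reverse).

Minimum total distance: 77 min.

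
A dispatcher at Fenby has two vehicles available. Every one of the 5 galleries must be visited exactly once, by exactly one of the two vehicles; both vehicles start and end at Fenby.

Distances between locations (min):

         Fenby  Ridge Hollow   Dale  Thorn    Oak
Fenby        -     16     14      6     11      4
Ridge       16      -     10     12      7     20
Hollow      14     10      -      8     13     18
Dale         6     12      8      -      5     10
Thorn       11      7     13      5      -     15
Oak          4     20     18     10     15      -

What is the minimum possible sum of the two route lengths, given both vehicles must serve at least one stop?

Try each way of splitting the stops between the two vehicles (each non-empty) and, for each split, find the best tour for each vehicle:
  {Ridge} + {Hollow, Dale, Thorn, Oak}: 32 + 46 = 78
  {Hollow} + {Ridge, Dale, Thorn, Oak}: 28 + 42 = 70
  {Ridge, Hollow} + {Dale, Thorn, Oak}: 40 + 30 = 70
  {Dale} + {Ridge, Hollow, Thorn, Oak}: 12 + 50 = 62
  {Ridge, Dale} + {Hollow, Thorn, Oak}: 34 + 46 = 80
  {Hollow, Dale} + {Ridge, Thorn, Oak}: 28 + 42 = 70
  … (15 splits in total)
  {Ridge, Hollow, Dale, Thorn} + {Oak}: 42 + 8 = 50  ← best
Best: vehicle 1 Fenby → Hollow → Ridge → Thorn → Dale → Fenby = 42; vehicle 2 Fenby → Oak → Fenby = 8; combined 50.

Minimum combined distance: 50 min.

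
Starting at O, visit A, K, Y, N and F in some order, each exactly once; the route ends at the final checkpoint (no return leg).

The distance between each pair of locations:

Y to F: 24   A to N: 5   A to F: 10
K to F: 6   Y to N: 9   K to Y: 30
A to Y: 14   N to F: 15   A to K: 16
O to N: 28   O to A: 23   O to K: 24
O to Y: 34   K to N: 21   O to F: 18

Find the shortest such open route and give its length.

Minimum one-way distance = 54.

There are 5! = 120 possible orderings.
O → A → K → Y → N → F: 23+16+30+9+15 = 93
O → A → K → Y → F → N: 23+16+30+24+15 = 108
O → A → K → N → Y → F: 23+16+21+9+24 = 93
O → A → K → N → F → Y: 23+16+21+15+24 = 99
O → A → K → F → Y → N: 23+16+6+24+9 = 78
O → A → K → F → N → Y: 23+16+6+15+9 = 69
O → A → Y → K → N → F: 23+14+30+21+15 = 103
O → A → Y → K → F → N: 23+14+30+6+15 = 88
O → A → Y → N → K → F: 23+14+9+21+6 = 73
O → A → Y → N → F → K: 23+14+9+15+6 = 67
O → A → Y → F → K → N: 23+14+24+6+21 = 88
O → A → Y → F → N → K: 23+14+24+15+21 = 97
O → A → N → K → Y → F: 23+5+21+30+24 = 103
O → A → N → K → F → Y: 23+5+21+6+24 = 79
… (106 more)
O → K → F → A → N → Y: 24+6+10+5+9 = 54  ← best
The minimum is 54.
One shortest path: O → K → F → A → N → Y.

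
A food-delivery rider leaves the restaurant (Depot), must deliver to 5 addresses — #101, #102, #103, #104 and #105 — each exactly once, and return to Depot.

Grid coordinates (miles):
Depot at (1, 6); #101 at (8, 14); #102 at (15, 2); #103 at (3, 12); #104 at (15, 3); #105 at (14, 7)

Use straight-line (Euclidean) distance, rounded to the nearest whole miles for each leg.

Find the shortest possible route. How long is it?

With 5 stops there are 5!/2 = 60 distinct round trips (a route and its reverse cost the same).
Depot→#101→#102→#103→#104→#105→Depot: 11+14+16+15+4+13 = 73
Depot→#101→#102→#103→#105→#104→Depot: 11+14+16+12+4+14 = 71
Depot→#101→#102→#104→#103→#105→Depot: 11+14+1+15+12+13 = 66
Depot→#101→#102→#104→#105→#103→Depot: 11+14+1+4+12+6 = 48
Depot→#101→#102→#105→#103→#104→Depot: 11+14+5+12+15+14 = 71
Depot→#101→#102→#105→#104→#103→Depot: 11+14+5+4+15+6 = 55
Depot→#101→#103→#102→#104→#105→Depot: 11+5+16+1+4+13 = 50
Depot→#101→#103→#102→#105→#104→Depot: 11+5+16+5+4+14 = 55
Depot→#101→#103→#104→#102→#105→Depot: 11+5+15+1+5+13 = 50
Depot→#101→#103→#104→#105→#102→Depot: 11+5+15+4+5+15 = 55
Depot→#101→#103→#105→#102→#104→Depot: 11+5+12+5+1+14 = 48
Depot→#101→#103→#105→#104→#102→Depot: 11+5+12+4+1+15 = 48
Depot→#101→#104→#102→#103→#105→Depot: 11+13+1+16+12+13 = 66
Depot→#101→#104→#102→#105→#103→Depot: 11+13+1+5+12+6 = 48
… (46 more)
Depot→#102→#104→#105→#101→#103→Depot: 15+1+4+9+5+6 = 40  ← best
The minimum is 40.
One optimal route: Depot → #102 → #104 → #105 → #101 → #103 → Depot (or its reverse).

40 miles — the shortest possible round trip.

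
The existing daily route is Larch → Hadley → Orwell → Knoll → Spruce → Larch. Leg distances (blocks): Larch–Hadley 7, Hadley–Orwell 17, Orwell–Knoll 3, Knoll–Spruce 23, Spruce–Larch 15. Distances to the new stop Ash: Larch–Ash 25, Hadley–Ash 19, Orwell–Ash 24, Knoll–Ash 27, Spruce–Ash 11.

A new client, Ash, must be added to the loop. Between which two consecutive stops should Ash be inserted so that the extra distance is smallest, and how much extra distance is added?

Adding 15 blocks by placing Ash on the Knoll–Spruce leg.

Insertion cost between consecutive stops i–j is d(i,Ash) + d(Ash,j) − d(i,j):
  between Larch and Hadley: 25 + 19 − 7 = 37
  between Hadley and Orwell: 19 + 24 − 17 = 26
  between Orwell and Knoll: 24 + 27 − 3 = 48
  between Knoll and Spruce: 27 + 11 − 23 = 15
  between Spruce and Larch: 11 + 25 − 15 = 21
Cheapest insertion is between Knoll and Spruce, adding 15.
New total = 65 + 15 = 80.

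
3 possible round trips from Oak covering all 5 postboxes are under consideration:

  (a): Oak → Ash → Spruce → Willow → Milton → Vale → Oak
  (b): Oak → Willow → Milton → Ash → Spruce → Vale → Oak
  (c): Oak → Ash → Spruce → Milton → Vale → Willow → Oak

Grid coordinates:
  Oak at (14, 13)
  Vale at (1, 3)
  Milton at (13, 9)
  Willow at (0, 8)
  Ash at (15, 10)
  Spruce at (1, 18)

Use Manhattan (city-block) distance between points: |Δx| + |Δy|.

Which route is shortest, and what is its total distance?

90 — (c) is the shortest.

(a): 4 + 22 + 11 + 14 + 18 + 23 = 92
(b): 19 + 14 + 3 + 22 + 15 + 23 = 96
(c): 4 + 22 + 21 + 18 + 6 + 19 = 90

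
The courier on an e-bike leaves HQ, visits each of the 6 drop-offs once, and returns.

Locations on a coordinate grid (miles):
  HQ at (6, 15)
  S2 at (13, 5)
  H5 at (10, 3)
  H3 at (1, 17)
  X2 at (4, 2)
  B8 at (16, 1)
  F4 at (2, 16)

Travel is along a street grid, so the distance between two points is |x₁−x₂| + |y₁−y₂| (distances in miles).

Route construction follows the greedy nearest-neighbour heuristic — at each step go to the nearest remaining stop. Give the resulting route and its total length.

Nearest-neighbour total = 68 miles; route HQ → F4 → H3 → X2 → H5 → S2 → B8 → HQ.

At HQ the remaining stops are F4 5, H3 7, X2 15, H5 16, S2 17, B8 24; go to F4.
At F4 the remaining stops are H3 2, X2 16, H5 21, S2 22, B8 29; go to H3.
At H3 the remaining stops are X2 18, H5 23, S2 24, B8 31; go to X2.
At X2 the remaining stops are H5 7, S2 12, B8 13; go to H5.
At H5 the remaining stops are S2 5, B8 8; go to S2.
At S2 the remaining stops are B8 7; go to B8.
Return B8→HQ: 24.
Total = 5 + 2 + 18 + 7 + 5 + 7 + 24 = 68.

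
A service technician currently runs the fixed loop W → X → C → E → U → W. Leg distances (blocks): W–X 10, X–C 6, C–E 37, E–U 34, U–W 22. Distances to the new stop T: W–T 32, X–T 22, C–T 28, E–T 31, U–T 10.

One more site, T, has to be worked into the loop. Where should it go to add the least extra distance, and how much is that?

Minimum extra distance: 7 blocks, inserting T between E and U.

Insertion cost between consecutive stops i–j is d(i,T) + d(T,j) − d(i,j):
  between W and X: 32 + 22 − 10 = 44
  between X and C: 22 + 28 − 6 = 44
  between C and E: 28 + 31 − 37 = 22
  between E and U: 31 + 10 − 34 = 7
  between U and W: 10 + 32 − 22 = 20
Cheapest insertion is between E and U, adding 7.
New total = 109 + 7 = 116.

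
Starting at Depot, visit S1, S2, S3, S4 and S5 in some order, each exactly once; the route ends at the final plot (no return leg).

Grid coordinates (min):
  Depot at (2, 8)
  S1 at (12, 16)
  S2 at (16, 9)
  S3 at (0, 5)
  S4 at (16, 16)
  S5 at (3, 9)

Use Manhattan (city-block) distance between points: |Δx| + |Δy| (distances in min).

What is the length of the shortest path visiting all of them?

There are 5! = 120 possible orderings.
Depot → S1 → S2 → S3 → S4 → S5: 18+11+20+27+20 = 96
Depot → S1 → S2 → S3 → S5 → S4: 18+11+20+7+20 = 76
Depot → S1 → S2 → S4 → S3 → S5: 18+11+7+27+7 = 70
Depot → S1 → S2 → S4 → S5 → S3: 18+11+7+20+7 = 63
Depot → S1 → S2 → S5 → S3 → S4: 18+11+13+7+27 = 76
Depot → S1 → S2 → S5 → S4 → S3: 18+11+13+20+27 = 89
Depot → S1 → S3 → S2 → S4 → S5: 18+23+20+7+20 = 88
Depot → S1 → S3 → S2 → S5 → S4: 18+23+20+13+20 = 94
Depot → S1 → S3 → S4 → S2 → S5: 18+23+27+7+13 = 88
Depot → S1 → S3 → S4 → S5 → S2: 18+23+27+20+13 = 101
Depot → S1 → S3 → S5 → S2 → S4: 18+23+7+13+7 = 68
Depot → S1 → S3 → S5 → S4 → S2: 18+23+7+20+7 = 75
Depot → S1 → S4 → S2 → S3 → S5: 18+4+7+20+7 = 56
Depot → S1 → S4 → S2 → S5 → S3: 18+4+7+13+7 = 49
… (106 more)
Depot → S3 → S5 → S2 → S4 → S1: 5+7+13+7+4 = 36  ← best
The minimum is 36.
One shortest path: Depot → S3 → S5 → S2 → S4 → S1.

Minimum one-way distance = 36 min.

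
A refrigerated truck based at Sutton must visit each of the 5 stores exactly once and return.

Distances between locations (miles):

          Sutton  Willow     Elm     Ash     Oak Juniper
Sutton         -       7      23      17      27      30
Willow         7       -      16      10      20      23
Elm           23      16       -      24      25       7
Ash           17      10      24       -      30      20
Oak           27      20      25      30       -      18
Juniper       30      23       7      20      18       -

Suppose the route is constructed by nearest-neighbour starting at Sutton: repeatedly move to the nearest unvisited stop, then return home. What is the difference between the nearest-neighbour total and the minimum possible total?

From Sutton: Willow=7, Ash=17, Elm=23, Oak=27, Juniper=30 → choose Willow (7).
From Willow: Ash=10, Elm=16, Oak=20, Juniper=23 → choose Ash (10).
From Ash: Juniper=20, Elm=24, Oak=30 → choose Juniper (20).
From Juniper: Elm=7, Oak=18 → choose Elm (7).
From Elm: Oak=25 → choose Oak (25).
NN route Sutton → Willow → Ash → Juniper → Elm → Oak → Sutton costs 96.
Optimal: Sutton → Willow → Ash → Elm → Juniper → Oak → Sutton costs 93 (by enumerating all 60 distinct tours).
Excess = 96 − 93 = 3.

3 miles longer than the optimal tour.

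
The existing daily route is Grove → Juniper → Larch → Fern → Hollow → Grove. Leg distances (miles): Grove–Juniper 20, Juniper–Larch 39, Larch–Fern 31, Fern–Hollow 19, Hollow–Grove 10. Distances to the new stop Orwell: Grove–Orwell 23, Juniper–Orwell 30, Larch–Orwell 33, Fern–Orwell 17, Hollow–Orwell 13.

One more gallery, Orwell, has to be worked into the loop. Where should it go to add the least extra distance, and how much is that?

Insertion cost between consecutive stops i–j is d(i,Orwell) + d(Orwell,j) − d(i,j):
  between Grove and Juniper: 23 + 30 − 20 = 33
  between Juniper and Larch: 30 + 33 − 39 = 24
  between Larch and Fern: 33 + 17 − 31 = 19
  between Fern and Hollow: 17 + 13 − 19 = 11
  between Hollow and Grove: 13 + 23 − 10 = 26
Cheapest insertion is between Fern and Hollow, adding 11.
New total = 119 + 11 = 130.

Minimum extra distance: 11 miles, inserting Orwell between Fern and Hollow.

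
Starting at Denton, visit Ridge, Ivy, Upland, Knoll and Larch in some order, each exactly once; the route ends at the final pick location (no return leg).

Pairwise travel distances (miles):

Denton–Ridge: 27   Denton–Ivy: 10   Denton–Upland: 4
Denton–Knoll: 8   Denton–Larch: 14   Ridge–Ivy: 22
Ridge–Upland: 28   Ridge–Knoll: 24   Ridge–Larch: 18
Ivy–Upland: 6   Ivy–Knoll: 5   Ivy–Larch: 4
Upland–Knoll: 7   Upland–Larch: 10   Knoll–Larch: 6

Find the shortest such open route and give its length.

38 miles — the minimum one-way total.

There are 5! = 120 possible orderings.
Denton→Ridge→Ivy→Upland→Knoll→Larch: 27+22+6+7+6 = 68
Denton→Ridge→Ivy→Upland→Larch→Knoll: 27+22+6+10+6 = 71
Denton→Ridge→Ivy→Knoll→Upland→Larch: 27+22+5+7+10 = 71
Denton→Ridge→Ivy→Knoll→Larch→Upland: 27+22+5+6+10 = 70
Denton→Ridge→Ivy→Larch→Upland→Knoll: 27+22+4+10+7 = 70
Denton→Ridge→Ivy→Larch→Knoll→Upland: 27+22+4+6+7 = 66
Denton→Ridge→Upland→Ivy→Knoll→Larch: 27+28+6+5+6 = 72
Denton→Ridge→Upland→Ivy→Larch→Knoll: 27+28+6+4+6 = 71
Denton→Ridge→Upland→Knoll→Ivy→Larch: 27+28+7+5+4 = 71
Denton→Ridge→Upland→Knoll→Larch→Ivy: 27+28+7+6+4 = 72
Denton→Ridge→Upland→Larch→Ivy→Knoll: 27+28+10+4+5 = 74
Denton→Ridge→Upland→Larch→Knoll→Ivy: 27+28+10+6+5 = 76
Denton→Ridge→Knoll→Ivy→Upland→Larch: 27+24+5+6+10 = 72
Denton→Ridge→Knoll→Ivy→Larch→Upland: 27+24+5+4+10 = 70
… (106 more)
Denton→Upland→Knoll→Ivy→Larch→Ridge: 4+7+5+4+18 = 38  ← best
The minimum is 38.
One shortest path: Denton → Upland → Knoll → Ivy → Larch → Ridge.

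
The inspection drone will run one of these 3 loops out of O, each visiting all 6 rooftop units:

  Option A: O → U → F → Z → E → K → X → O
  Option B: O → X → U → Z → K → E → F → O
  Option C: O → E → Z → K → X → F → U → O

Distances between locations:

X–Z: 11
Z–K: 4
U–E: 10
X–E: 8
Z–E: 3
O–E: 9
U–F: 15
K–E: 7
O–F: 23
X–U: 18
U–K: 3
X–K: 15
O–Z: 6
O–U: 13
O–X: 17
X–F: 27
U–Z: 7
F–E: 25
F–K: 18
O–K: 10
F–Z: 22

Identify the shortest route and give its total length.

Option A: 13 + 15 + 22 + 3 + 7 + 15 + 17 = 92
Option B: 17 + 18 + 7 + 4 + 7 + 25 + 23 = 101
Option C: 9 + 3 + 4 + 15 + 27 + 15 + 13 = 86

86 — Option C is the shortest.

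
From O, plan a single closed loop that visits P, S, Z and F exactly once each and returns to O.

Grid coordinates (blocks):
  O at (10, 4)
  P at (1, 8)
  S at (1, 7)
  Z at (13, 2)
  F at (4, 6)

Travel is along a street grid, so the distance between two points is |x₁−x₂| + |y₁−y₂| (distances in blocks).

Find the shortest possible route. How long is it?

36 blocks — the shortest possible round trip.

There are 12 distinct closed tours to check (reversals are equivalent).
O-P-S-Z-F-O: 13+1+17+13+8 = 52
O-P-S-F-Z-O: 13+1+4+13+5 = 36
O-P-Z-S-F-O: 13+18+17+4+8 = 60
O-P-Z-F-S-O: 13+18+13+4+12 = 60
O-P-F-S-Z-O: 13+5+4+17+5 = 44
O-P-F-Z-S-O: 13+5+13+17+12 = 60
O-S-P-Z-F-O: 12+1+18+13+8 = 52
O-S-P-F-Z-O: 12+1+5+13+5 = 36
O-S-Z-P-F-O: 12+17+18+5+8 = 60
O-S-F-P-Z-O: 12+4+5+18+5 = 44
O-Z-P-S-F-O: 5+18+1+4+8 = 36
O-Z-S-P-F-O: 5+17+1+5+8 = 36
The minimum is 36.
One optimal route: O → P → S → F → Z → O (or its reverse).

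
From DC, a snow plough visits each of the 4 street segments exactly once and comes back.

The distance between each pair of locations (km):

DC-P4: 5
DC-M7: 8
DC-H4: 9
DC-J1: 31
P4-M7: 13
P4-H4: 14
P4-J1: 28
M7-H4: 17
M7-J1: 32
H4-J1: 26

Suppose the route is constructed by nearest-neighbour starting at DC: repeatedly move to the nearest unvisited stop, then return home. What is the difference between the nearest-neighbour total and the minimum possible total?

From DC: P4=5, M7=8, H4=9, J1=31 → choose P4 (5).
From P4: M7=13, H4=14, J1=28 → choose M7 (13).
From M7: H4=17, J1=32 → choose H4 (17).
From H4: J1=26 → choose J1 (26).
NN route DC → P4 → M7 → H4 → J1 → DC costs 92.
Optimal: DC → P4 → J1 → H4 → M7 → DC costs 84 (by enumerating all 12 distinct tours).
Excess = 92 − 84 = 8.

8 km longer than the optimal tour.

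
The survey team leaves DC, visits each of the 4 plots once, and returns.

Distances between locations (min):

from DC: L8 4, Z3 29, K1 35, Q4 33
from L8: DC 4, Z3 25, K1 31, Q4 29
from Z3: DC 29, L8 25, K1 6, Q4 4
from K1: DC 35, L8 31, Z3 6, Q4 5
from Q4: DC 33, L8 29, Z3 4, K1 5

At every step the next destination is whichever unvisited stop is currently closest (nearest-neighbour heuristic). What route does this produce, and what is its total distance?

At DC the remaining stops are L8 4, Z3 29, Q4 33, K1 35; go to L8.
At L8 the remaining stops are Z3 25, Q4 29, K1 31; go to Z3.
At Z3 the remaining stops are Q4 4, K1 6; go to Q4.
At Q4 the remaining stops are K1 5; go to K1.
Return K1→DC: 35.
Total = 4 + 25 + 4 + 5 + 35 = 73.

Total distance 73 min via the nearest-neighbour route DC → L8 → Z3 → Q4 → K1 → DC.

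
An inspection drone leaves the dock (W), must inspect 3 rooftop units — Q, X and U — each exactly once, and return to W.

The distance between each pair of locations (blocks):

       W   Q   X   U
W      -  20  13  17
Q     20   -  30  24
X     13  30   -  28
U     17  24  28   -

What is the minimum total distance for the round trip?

Shortest round trip = 84 blocks.

W → Q → X → U → W: 20+30+28+17 = 95
W → Q → U → X → W: 20+24+28+13 = 85
W → X → Q → U → W: 13+30+24+17 = 84
The minimum is 84.
One optimal route: W → X → Q → U → W (or its reverse).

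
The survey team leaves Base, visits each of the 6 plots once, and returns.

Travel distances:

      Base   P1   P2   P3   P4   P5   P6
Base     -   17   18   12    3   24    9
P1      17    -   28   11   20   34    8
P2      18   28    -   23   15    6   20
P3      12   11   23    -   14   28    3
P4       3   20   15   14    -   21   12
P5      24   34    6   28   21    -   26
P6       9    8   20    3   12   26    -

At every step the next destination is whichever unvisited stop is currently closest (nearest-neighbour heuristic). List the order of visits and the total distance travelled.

Base → [P4:3 / P6:9 / P3:12 / P1:17 / P2:18 / P5:24] → P4 (3)
P4 → [P6:12 / P3:14 / P2:15 / P1:20 / P5:21] → P6 (12)
P6 → [P3:3 / P1:8 / P2:20 / P5:26] → P3 (3)
P3 → [P1:11 / P2:23 / P5:28] → P1 (11)
P1 → [P2:28 / P5:34] → P2 (28)
P2 → [P5:6] → P5 (6)
Return P5→Base: 24.
Total = 3 + 12 + 3 + 11 + 28 + 6 + 24 = 87.

87 along Base → P4 → P6 → P3 → P1 → P2 → P5 → Base.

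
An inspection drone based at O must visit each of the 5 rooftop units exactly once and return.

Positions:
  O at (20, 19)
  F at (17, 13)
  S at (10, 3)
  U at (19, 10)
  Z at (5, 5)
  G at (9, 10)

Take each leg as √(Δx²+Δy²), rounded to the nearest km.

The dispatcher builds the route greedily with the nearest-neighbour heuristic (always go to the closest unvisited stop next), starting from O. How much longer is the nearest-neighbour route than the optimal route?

The nearest-neighbour route is 4 km longer than optimal.

From O: F=7, U=9, G=14, S=19, Z=21 → choose F (7).
From F: U=4, G=9, S=12, Z=14 → choose U (4).
From U: G=10, S=11, Z=15 → choose G (10).
From G: Z=6, S=7 → choose Z (6).
From Z: S=5 → choose S (5).
NN route O → F → U → G → Z → S → O costs 51.
Optimal: O → F → U → S → Z → G → O costs 47 (by enumerating all 60 distinct tours).
Excess = 51 − 47 = 4.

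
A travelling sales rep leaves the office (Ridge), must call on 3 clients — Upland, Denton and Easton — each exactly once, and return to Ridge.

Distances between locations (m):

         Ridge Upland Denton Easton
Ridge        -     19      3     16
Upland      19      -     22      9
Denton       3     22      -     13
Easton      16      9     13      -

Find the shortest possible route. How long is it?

Shortest round trip = 44 m.

Ridge-Upland-Denton-Easton-Ridge: 19+22+13+16 = 70
Ridge-Upland-Easton-Denton-Ridge: 19+9+13+3 = 44
Ridge-Denton-Upland-Easton-Ridge: 3+22+9+16 = 50
The minimum is 44.
One optimal route: Ridge → Upland → Easton → Denton → Ridge (or its reverse).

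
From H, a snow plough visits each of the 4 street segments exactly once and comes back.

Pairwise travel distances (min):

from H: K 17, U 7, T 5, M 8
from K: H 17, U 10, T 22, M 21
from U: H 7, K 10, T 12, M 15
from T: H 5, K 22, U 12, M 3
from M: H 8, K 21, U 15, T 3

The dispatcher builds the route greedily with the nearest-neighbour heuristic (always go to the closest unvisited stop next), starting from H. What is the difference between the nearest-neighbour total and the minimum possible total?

The nearest-neighbour route is 4 min longer than optimal.

H: T=5, U=7, M=8, K=17 ⇒ T
T: M=3, U=12, K=22 ⇒ M
M: U=15, K=21 ⇒ U
U: K=10 ⇒ K
NN route H → T → M → U → K → H costs 50.
Optimal: H → U → K → M → T → H costs 46 (by enumerating all 12 distinct tours).
Excess = 50 − 46 = 4.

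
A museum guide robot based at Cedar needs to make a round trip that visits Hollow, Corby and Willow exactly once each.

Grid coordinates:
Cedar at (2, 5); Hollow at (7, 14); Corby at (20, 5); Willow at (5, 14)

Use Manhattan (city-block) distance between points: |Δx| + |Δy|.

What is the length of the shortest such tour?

Minimum total distance: 54.

With 3 stops there are 3!/2 = 3 distinct round trips (a route and its reverse cost the same).
Cedar→Hollow→Corby→Willow→Cedar: 14+22+24+12 = 72
Cedar→Hollow→Willow→Corby→Cedar: 14+2+24+18 = 58
Cedar→Corby→Hollow→Willow→Cedar: 18+22+2+12 = 54
The minimum is 54.
One optimal route: Cedar → Corby → Hollow → Willow → Cedar (or its reverse).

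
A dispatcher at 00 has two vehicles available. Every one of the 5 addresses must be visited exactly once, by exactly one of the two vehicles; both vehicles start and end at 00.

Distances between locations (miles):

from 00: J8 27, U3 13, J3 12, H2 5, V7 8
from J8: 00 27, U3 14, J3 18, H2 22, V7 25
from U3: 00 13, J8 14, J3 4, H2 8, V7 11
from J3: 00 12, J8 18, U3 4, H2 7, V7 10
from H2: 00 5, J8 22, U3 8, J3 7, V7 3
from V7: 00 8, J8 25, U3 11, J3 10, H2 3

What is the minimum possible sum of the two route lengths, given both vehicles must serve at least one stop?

Try each way of splitting the stops between the two vehicles (each non-empty) and, for each split, find the best tour for each vehicle:
  {J8} + {U3, J3, H2, V7}: 54 + 35 = 89
  {U3} + {J8, J3, H2, V7}: 26 + 63 = 89
  {J8, U3} + {J3, H2, V7}: 54 + 30 = 84
  {J3} + {J8, U3, H2, V7}: 24 + 60 = 84
  {J8, J3} + {U3, H2, V7}: 57 + 32 = 89
  {U3, J3} + {J8, H2, V7}: 29 + 60 = 89
  … (15 splits in total)
  {J8, U3, J3} + {H2, V7}: 57 + 16 = 73  ← best
Best: vehicle 1 00 → J8 → U3 → J3 → 00 = 57; vehicle 2 00 → H2 → V7 → 00 = 16; combined 73.

Minimum combined distance: 73 miles.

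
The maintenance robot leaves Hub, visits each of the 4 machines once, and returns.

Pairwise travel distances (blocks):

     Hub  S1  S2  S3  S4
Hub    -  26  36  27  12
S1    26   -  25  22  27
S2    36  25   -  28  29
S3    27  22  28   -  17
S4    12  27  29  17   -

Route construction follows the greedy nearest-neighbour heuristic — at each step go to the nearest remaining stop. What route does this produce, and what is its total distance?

Hub → [S4:12 / S1:26 / S3:27 / S2:36] → S4 (12)
S4 → [S3:17 / S1:27 / S2:29] → S3 (17)
S3 → [S1:22 / S2:28] → S1 (22)
S1 → [S2:25] → S2 (25)
Return S2→Hub: 36.
Total = 12 + 17 + 22 + 25 + 36 = 112.

Nearest-neighbour total = 112 blocks; route Hub → S4 → S3 → S1 → S2 → Hub.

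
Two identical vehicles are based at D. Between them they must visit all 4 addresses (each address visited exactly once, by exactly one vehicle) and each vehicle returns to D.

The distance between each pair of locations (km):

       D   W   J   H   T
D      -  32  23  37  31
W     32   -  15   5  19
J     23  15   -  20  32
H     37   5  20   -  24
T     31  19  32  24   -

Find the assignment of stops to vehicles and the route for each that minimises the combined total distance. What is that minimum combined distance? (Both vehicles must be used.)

Try each way of splitting the stops between the two vehicles (each non-empty) and, for each split, find the best tour for each vehicle:
  {W} + {J, H, T}: 64 + 98 = 162
  {J} + {W, H, T}: 46 + 92 = 138
  {W, J} + {H, T}: 70 + 92 = 162
  {H} + {W, J, T}: 74 + 88 = 162
  {W, H} + {J, T}: 74 + 86 = 160
  {J, H} + {W, T}: 80 + 82 = 162
  … (7 splits in total)
Best: vehicle 1 D → J → D = 46; vehicle 2 D → W → H → T → D = 92; combined 138.

Minimum combined distance: 138 km.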